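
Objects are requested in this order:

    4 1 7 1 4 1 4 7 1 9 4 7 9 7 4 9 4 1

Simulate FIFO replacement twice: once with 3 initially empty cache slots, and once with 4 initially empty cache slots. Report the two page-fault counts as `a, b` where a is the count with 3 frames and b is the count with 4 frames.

6, 4

3 frames: F F F . . . . . . F F . . . . . . F → 6 faults.
4 frames: F F F . . . . . . F . . . . . . . . → 4 faults.
4 < 6: adding a frame reduced faults, as is typical.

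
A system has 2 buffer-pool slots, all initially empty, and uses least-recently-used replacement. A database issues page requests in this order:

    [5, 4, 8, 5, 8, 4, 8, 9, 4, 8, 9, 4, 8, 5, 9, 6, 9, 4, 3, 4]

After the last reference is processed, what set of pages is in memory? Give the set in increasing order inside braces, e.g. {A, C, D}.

{3, 4}

5 → fault, frames (5)
4 → fault, frames (5 4)
8 → fault, evict 5, frames (4 8)
5 → fault, evict 4, frames (8 5)
8 → hit
4 → fault, evict 5, frames (8 4)
8 → hit
9 → fault, evict 4, frames (8 9)
4 → fault, evict 8, frames (9 4)
8 → fault, evict 9, frames (4 8)
9 → fault, evict 4, frames (8 9)
4 → fault, evict 8, frames (9 4)
8 → fault, evict 9, frames (4 8)
5 → fault, evict 4, frames (8 5)
9 → fault, evict 8, frames (5 9)
6 → fault, evict 5, frames (9 6)
9 → hit
4 → fault, evict 6, frames (9 4)
3 → fault, evict 9, frames (4 3)
4 → hit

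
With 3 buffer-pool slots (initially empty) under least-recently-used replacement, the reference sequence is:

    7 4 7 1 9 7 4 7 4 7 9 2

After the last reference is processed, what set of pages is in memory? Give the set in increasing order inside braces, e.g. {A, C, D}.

{2, 7, 9}

7 -> miss, frames [7]
4 -> miss, frames [7, 4]
7 -> hit
1 -> miss, frames [4, 7, 1]
9 -> miss, evict 4, frames [7, 1, 9]
7 -> hit
4 -> miss, evict 1, frames [9, 7, 4]
7 -> hit
4 -> hit
7 -> hit
9 -> hit
2 -> miss, evict 4, frames [7, 9, 2]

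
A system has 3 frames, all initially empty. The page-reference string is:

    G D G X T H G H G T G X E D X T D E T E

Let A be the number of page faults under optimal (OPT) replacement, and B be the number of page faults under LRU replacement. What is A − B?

Under OPT: F F . F F F . . . . . F F F . . . F . . → 9 faults.
Under LRU: F F . F F F F . . . . F F F . F . F . . → 11 faults.
A − B = 9 − 11 = -2.

-2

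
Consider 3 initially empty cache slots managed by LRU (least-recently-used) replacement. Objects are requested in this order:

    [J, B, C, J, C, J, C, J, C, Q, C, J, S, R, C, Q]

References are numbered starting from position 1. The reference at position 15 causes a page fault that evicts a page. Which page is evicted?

J

pos 1: J: fault, frames {J}
pos 2: B: fault, frames {J,B}
pos 3: C: fault, frames {J,B,C}
pos 4: J: hit
pos 5: C: hit
pos 6: J: hit
pos 7: C: hit
pos 8: J: hit
pos 9: C: hit
pos 10: Q: fault, evict B, frames {J,C,Q}
pos 11: C: hit
pos 12: J: hit
pos 13: S: fault, evict Q, frames {C,J,S}
pos 14: R: fault, evict C, frames {J,S,R}
pos 15: C: fault, evict J, frames {S,R,C}
At position 15, page J is evicted.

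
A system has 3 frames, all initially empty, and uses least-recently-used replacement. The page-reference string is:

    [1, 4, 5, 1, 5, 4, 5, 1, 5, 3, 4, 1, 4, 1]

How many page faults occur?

6

1 → miss, frames {1}
4 → miss, frames {1,4}
5 → miss, frames {1,4,5}
1 → hit
5 → hit
4 → hit
5 → hit
1 → hit
5 → hit
3 → miss, evict 4, frames {1,5,3}
4 → miss, evict 1, frames {5,3,4}
1 → miss, evict 5, frames {3,4,1}
4 → hit
1 → hit
Page faults: 6.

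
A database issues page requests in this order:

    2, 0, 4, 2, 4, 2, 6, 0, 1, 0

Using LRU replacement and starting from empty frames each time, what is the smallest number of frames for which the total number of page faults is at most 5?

4

f=1: 10 faults
f=2: 7 faults
f=3: 6 faults
f=4: 5 faults
f=5: 5 faults
Smallest f with faults ≤ 5 is 4.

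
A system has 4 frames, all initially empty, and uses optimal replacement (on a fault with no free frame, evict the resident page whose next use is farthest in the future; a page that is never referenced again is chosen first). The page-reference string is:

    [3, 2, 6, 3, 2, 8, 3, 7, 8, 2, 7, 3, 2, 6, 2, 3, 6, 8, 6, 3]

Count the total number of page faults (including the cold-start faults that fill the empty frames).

6

3 -> fault, frames {3}
2 -> fault, frames {3,2}
6 -> fault, frames {3,2,6}
3 -> hit
2 -> hit
8 -> fault, frames {3,2,6,8}
3 -> hit
7 -> fault, evict 6, frames {3,2,8,7}
8 -> hit
2 -> hit
7 -> hit
3 -> hit
2 -> hit
6 -> fault, evict 7, frames {3,2,8,6}
2 -> hit
3 -> hit
6 -> hit
8 -> hit
6 -> hit
3 -> hit
Page faults: 6.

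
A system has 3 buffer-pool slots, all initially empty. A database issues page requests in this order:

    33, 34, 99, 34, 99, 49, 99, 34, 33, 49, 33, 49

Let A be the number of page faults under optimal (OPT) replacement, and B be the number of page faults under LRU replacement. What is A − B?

-1

Under OPT: F F F . . F . . F . . . → 5 faults.
Under LRU: F F F . . F . . F F . . → 6 faults.
A − B = 5 − 6 = -1.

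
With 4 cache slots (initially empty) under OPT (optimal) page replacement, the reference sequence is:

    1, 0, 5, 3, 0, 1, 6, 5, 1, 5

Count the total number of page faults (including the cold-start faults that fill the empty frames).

5

1 → miss, frames [1]
0 → miss, frames [1, 0]
5 → miss, frames [1, 0, 5]
3 → miss, frames [1, 0, 5, 3]
0 → hit
1 → hit
6 → miss, evict 3, frames [1, 0, 5, 6]
5 → hit
1 → hit
5 → hit
Page faults: 5.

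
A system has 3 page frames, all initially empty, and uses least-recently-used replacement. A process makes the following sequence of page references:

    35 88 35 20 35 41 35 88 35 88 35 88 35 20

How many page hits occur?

35: fault, frames {35}
88: fault, frames {35,88}
35: hit
20: fault, frames {88,35,20}
35: hit
41: fault, evict 88, frames {20,35,41}
35: hit
88: fault, evict 20, frames {41,35,88}
35: hit
88: hit
35: hit
88: hit
35: hit
20: fault, evict 41, frames {88,35,20}
Hits: 8.

8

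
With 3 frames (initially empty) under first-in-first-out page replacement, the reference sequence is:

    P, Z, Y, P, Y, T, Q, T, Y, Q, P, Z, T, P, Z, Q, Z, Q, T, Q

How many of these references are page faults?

9

P → fault, frames [P]
Z → fault, frames [P, Z]
Y → fault, frames [P, Z, Y]
P → hit
Y → hit
T → fault, evict P, frames [Z, Y, T]
Q → fault, evict Z, frames [Y, T, Q]
T → hit
Y → hit
Q → hit
P → fault, evict Y, frames [T, Q, P]
Z → fault, evict T, frames [Q, P, Z]
T → fault, evict Q, frames [P, Z, T]
P → hit
Z → hit
Q → fault, evict P, frames [Z, T, Q]
Z → hit
Q → hit
T → hit
Q → hit
Page faults: 9.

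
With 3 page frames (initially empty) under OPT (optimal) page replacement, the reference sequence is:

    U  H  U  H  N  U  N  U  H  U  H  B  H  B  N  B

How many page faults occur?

U -> fault, frames (U)
H -> fault, frames (U H)
U -> hit
H -> hit
N -> fault, frames (U H N)
U -> hit
N -> hit
U -> hit
H -> hit
U -> hit
H -> hit
B -> fault, evict U, frames (H N B)
H -> hit
B -> hit
N -> hit
B -> hit
Page faults: 4.

4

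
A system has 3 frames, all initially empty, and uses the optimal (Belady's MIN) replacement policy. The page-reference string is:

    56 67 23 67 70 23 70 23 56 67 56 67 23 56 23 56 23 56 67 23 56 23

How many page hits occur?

17

56: miss, frames [56]
67: miss, frames [56, 67]
23: miss, frames [56, 67, 23]
67: hit
70: miss, evict 67, frames [56, 23, 70]
23: hit
70: hit
23: hit
56: hit
67: miss, evict 70, frames [56, 23, 67]
56: hit
67: hit
23: hit
56: hit
23: hit
56: hit
23: hit
56: hit
67: hit
23: hit
56: hit
23: hit
Hits: 17.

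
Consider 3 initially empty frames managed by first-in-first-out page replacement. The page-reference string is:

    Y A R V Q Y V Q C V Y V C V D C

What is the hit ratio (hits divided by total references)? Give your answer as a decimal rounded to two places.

0.44

Y → fault, frames (Y)
A → fault, frames (Y A)
R → fault, frames (Y A R)
V → fault, evict Y, frames (A R V)
Q → fault, evict A, frames (R V Q)
Y → fault, evict R, frames (V Q Y)
V → hit
Q → hit
C → fault, evict V, frames (Q Y C)
V → fault, evict Q, frames (Y C V)
Y → hit
V → hit
C → hit
V → hit
D → fault, evict Y, frames (C V D)
C → hit
Hits: 7 of 16 references → 7/16 = 0.4375.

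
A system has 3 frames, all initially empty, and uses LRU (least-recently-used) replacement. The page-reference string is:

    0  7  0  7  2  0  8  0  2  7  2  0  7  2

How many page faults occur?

5

0 -> miss, frames {0}
7 -> miss, frames {0,7}
0 -> hit
7 -> hit
2 -> miss, frames {0,7,2}
0 -> hit
8 -> miss, evict 7, frames {2,0,8}
0 -> hit
2 -> hit
7 -> miss, evict 8, frames {0,2,7}
2 -> hit
0 -> hit
7 -> hit
2 -> hit
Page faults: 5.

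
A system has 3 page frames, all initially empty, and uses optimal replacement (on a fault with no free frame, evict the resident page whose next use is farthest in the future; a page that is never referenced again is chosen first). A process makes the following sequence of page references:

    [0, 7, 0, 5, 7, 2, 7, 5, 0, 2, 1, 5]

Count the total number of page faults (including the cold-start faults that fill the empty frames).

6

0 -> fault, frames [0]
7 -> fault, frames [0, 7]
0 -> hit
5 -> fault, frames [0, 7, 5]
7 -> hit
2 -> fault, evict 0, frames [7, 5, 2]
7 -> hit
5 -> hit
0 -> fault, evict 7, frames [5, 2, 0]
2 -> hit
1 -> fault, evict 0, frames [5, 2, 1]
5 -> hit
Page faults: 6.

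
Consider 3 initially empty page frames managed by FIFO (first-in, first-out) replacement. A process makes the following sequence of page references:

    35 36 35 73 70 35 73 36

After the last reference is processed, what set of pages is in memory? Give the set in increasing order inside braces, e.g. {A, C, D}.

35 → fault, frames [35]
36 → fault, frames [35, 36]
35 → hit
73 → fault, frames [35, 36, 73]
70 → fault, evict 35, frames [36, 73, 70]
35 → fault, evict 36, frames [73, 70, 35]
73 → hit
36 → fault, evict 73, frames [70, 35, 36]

{35, 36, 70}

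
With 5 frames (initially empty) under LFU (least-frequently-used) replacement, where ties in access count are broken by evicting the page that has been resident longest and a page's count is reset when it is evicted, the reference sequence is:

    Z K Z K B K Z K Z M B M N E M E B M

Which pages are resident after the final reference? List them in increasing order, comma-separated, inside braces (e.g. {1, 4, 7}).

Z: fault, frames {Z}
K: fault, frames {Z,K}
Z: hit
K: hit
B: fault, frames {Z,K,B}
K: hit
Z: hit
K: hit
Z: hit
M: fault, frames {Z,K,B,M}
B: hit
M: hit
N: fault, frames {Z,K,B,M,N}
E: fault, evict N, frames {Z,K,B,M,E}
M: hit
E: hit
B: hit
M: hit

{B, E, K, M, Z}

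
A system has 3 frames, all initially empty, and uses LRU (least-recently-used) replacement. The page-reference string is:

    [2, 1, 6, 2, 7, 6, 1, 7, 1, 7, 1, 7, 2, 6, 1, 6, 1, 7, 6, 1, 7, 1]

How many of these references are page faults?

2 → miss, frames (2)
1 → miss, frames (2 1)
6 → miss, frames (2 1 6)
2 → hit
7 → miss, evict 1, frames (6 2 7)
6 → hit
1 → miss, evict 2, frames (7 6 1)
7 → hit
1 → hit
7 → hit
1 → hit
7 → hit
2 → miss, evict 6, frames (1 7 2)
6 → miss, evict 1, frames (7 2 6)
1 → miss, evict 7, frames (2 6 1)
6 → hit
1 → hit
7 → miss, evict 2, frames (6 1 7)
6 → hit
1 → hit
7 → hit
1 → hit
Page faults: 9.

9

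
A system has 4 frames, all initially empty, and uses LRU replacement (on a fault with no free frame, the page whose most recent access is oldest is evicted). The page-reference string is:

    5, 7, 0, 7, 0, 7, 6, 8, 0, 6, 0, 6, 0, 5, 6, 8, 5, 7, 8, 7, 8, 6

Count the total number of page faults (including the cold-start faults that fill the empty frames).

7

5 → miss, frames {5}
7 → miss, frames {5,7}
0 → miss, frames {5,7,0}
7 → hit
0 → hit
7 → hit
6 → miss, frames {5,0,7,6}
8 → miss, evict 5, frames {0,7,6,8}
0 → hit
6 → hit
0 → hit
6 → hit
0 → hit
5 → miss, evict 7, frames {8,6,0,5}
6 → hit
8 → hit
5 → hit
7 → miss, evict 0, frames {6,8,5,7}
8 → hit
7 → hit
8 → hit
6 → hit
Page faults: 7.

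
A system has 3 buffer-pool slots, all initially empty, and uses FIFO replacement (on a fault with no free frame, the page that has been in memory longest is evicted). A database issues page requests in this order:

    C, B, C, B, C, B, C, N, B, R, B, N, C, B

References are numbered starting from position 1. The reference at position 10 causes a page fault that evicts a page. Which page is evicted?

C

pos 1: C -> miss, frames {C}
pos 2: B -> miss, frames {C,B}
pos 3: C -> hit
pos 4: B -> hit
pos 5: C -> hit
pos 6: B -> hit
pos 7: C -> hit
pos 8: N -> miss, frames {C,B,N}
pos 9: B -> hit
pos 10: R -> miss, evict C, frames {B,N,R}
At position 10, page C is evicted.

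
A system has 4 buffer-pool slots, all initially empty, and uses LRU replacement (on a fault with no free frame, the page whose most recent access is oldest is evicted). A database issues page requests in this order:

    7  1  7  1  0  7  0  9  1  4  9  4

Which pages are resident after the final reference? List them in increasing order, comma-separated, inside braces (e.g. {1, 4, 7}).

7 -> miss, frames {7}
1 -> miss, frames {7,1}
7 -> hit
1 -> hit
0 -> miss, frames {7,1,0}
7 -> hit
0 -> hit
9 -> miss, frames {1,7,0,9}
1 -> hit
4 -> miss, evict 7, frames {0,9,1,4}
9 -> hit
4 -> hit

{0, 1, 4, 9}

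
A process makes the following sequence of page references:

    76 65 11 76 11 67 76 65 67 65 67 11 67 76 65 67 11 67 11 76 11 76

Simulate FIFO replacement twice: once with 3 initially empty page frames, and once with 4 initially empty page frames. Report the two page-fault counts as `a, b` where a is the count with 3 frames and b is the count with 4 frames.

3 frames: F F F . . F F F . . . F F F F . F F . F . . → 13 faults.
4 frames: F F F . . F . . . . . . . . . . . . . . . . → 4 faults.
4 < 13: adding a frame reduced faults, as is typical.

13, 4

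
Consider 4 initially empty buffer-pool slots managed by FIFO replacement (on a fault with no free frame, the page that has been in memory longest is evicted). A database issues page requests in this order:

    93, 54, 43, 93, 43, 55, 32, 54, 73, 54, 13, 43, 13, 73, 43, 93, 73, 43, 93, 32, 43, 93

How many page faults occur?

12

93 -> fault, frames {93}
54 -> fault, frames {93,54}
43 -> fault, frames {93,54,43}
93 -> hit
43 -> hit
55 -> fault, frames {93,54,43,55}
32 -> fault, evict 93, frames {54,43,55,32}
54 -> hit
73 -> fault, evict 54, frames {43,55,32,73}
54 -> fault, evict 43, frames {55,32,73,54}
13 -> fault, evict 55, frames {32,73,54,13}
43 -> fault, evict 32, frames {73,54,13,43}
13 -> hit
73 -> hit
43 -> hit
93 -> fault, evict 73, frames {54,13,43,93}
73 -> fault, evict 54, frames {13,43,93,73}
43 -> hit
93 -> hit
32 -> fault, evict 13, frames {43,93,73,32}
43 -> hit
93 -> hit
Page faults: 12.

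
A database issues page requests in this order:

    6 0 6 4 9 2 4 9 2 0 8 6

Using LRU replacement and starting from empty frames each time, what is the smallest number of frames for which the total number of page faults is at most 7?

5

f=1: 12 faults
f=2: 11 faults
f=3: 8 faults
f=4: 8 faults
f=5: 7 faults
f=6: 6 faults
Smallest f with faults ≤ 7 is 5.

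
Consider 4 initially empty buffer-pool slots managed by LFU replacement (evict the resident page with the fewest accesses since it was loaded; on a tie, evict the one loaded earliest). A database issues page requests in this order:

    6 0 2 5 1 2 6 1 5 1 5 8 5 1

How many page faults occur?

7

6: miss, frames (6)
0: miss, frames (6 0)
2: miss, frames (6 0 2)
5: miss, frames (6 0 2 5)
1: miss, evict 6, frames (0 2 5 1)
2: hit
6: miss, evict 0, frames (2 5 1 6)
1: hit
5: hit
1: hit
5: hit
8: miss, evict 6, frames (2 5 1 8)
5: hit
1: hit
Page faults: 7.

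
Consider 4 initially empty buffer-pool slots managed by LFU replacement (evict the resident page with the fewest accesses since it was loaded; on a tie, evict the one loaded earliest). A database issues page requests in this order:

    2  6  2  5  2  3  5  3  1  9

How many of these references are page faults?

2: fault, frames [2]
6: fault, frames [2, 6]
2: hit
5: fault, frames [2, 6, 5]
2: hit
3: fault, frames [2, 6, 5, 3]
5: hit
3: hit
1: fault, evict 6, frames [2, 5, 3, 1]
9: fault, evict 1, frames [2, 5, 3, 9]
Page faults: 6.

6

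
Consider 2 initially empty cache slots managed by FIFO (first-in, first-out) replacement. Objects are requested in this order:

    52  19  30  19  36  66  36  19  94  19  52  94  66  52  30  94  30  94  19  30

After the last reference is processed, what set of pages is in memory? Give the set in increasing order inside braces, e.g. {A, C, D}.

{19, 30}

52 → miss, frames (52)
19 → miss, frames (52 19)
30 → miss, evict 52, frames (19 30)
19 → hit
36 → miss, evict 19, frames (30 36)
66 → miss, evict 30, frames (36 66)
36 → hit
19 → miss, evict 36, frames (66 19)
94 → miss, evict 66, frames (19 94)
19 → hit
52 → miss, evict 19, frames (94 52)
94 → hit
66 → miss, evict 94, frames (52 66)
52 → hit
30 → miss, evict 52, frames (66 30)
94 → miss, evict 66, frames (30 94)
30 → hit
94 → hit
19 → miss, evict 30, frames (94 19)
30 → miss, evict 94, frames (19 30)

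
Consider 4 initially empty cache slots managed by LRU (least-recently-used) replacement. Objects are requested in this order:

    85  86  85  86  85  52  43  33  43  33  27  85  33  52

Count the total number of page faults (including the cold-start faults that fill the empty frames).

8

85: miss, frames (85)
86: miss, frames (85 86)
85: hit
86: hit
85: hit
52: miss, frames (86 85 52)
43: miss, frames (86 85 52 43)
33: miss, evict 86, frames (85 52 43 33)
43: hit
33: hit
27: miss, evict 85, frames (52 43 33 27)
85: miss, evict 52, frames (43 33 27 85)
33: hit
52: miss, evict 43, frames (27 85 33 52)
Page faults: 8.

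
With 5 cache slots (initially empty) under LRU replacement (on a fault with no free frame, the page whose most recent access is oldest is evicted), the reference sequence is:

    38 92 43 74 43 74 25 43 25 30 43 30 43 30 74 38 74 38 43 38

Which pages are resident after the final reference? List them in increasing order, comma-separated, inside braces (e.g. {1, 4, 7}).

38: miss, frames {38}
92: miss, frames {38,92}
43: miss, frames {38,92,43}
74: miss, frames {38,92,43,74}
43: hit
74: hit
25: miss, frames {38,92,43,74,25}
43: hit
25: hit
30: miss, evict 38, frames {92,74,43,25,30}
43: hit
30: hit
43: hit
30: hit
74: hit
38: miss, evict 92, frames {25,43,30,74,38}
74: hit
38: hit
43: hit
38: hit

{25, 30, 38, 43, 74}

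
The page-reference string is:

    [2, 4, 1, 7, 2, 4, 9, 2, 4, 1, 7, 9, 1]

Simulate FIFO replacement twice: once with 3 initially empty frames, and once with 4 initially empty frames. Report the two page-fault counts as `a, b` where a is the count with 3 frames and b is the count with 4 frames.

3 frames: F F F F F F F . . F F . . → 9 faults.
4 frames: F F F F . . F F F F F F . → 10 faults.
10 > 9: adding a frame increased faults — Belady's anomaly.

9, 10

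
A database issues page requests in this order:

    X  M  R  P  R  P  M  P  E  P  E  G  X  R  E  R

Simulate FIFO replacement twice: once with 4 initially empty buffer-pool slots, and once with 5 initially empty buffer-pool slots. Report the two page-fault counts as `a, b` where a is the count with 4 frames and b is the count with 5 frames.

8, 7

4 frames: F F F F . . . . F . . F F F . . → 8 faults.
5 frames: F F F F . . . . F . . F F . . . → 7 faults.
7 < 8: adding a frame reduced faults, as is typical.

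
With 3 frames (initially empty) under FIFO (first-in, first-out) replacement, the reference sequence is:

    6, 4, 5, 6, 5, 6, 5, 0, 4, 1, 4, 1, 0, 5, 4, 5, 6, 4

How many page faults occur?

6 → miss, frames [6]
4 → miss, frames [6, 4]
5 → miss, frames [6, 4, 5]
6 → hit
5 → hit
6 → hit
5 → hit
0 → miss, evict 6, frames [4, 5, 0]
4 → hit
1 → miss, evict 4, frames [5, 0, 1]
4 → miss, evict 5, frames [0, 1, 4]
1 → hit
0 → hit
5 → miss, evict 0, frames [1, 4, 5]
4 → hit
5 → hit
6 → miss, evict 1, frames [4, 5, 6]
4 → hit
Page faults: 8.

8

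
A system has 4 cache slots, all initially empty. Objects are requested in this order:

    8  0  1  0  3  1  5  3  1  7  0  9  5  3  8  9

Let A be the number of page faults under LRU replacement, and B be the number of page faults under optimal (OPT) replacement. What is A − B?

3

Under LRU: F F F . F . F . . F F F F F F . → 11 faults.
Under OPT: F F F . F . F . . F . F . . F . → 8 faults.
A − B = 11 − 8 = 3.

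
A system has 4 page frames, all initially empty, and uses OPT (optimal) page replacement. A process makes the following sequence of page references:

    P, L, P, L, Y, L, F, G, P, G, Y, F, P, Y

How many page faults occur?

5

P -> miss, frames [P]
L -> miss, frames [P, L]
P -> hit
L -> hit
Y -> miss, frames [P, L, Y]
L -> hit
F -> miss, frames [P, L, Y, F]
G -> miss, evict L, frames [P, Y, F, G]
P -> hit
G -> hit
Y -> hit
F -> hit
P -> hit
Y -> hit
Page faults: 5.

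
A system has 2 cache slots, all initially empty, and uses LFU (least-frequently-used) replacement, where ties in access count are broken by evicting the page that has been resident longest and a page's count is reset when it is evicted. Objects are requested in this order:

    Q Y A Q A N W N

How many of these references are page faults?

7

Q: fault, frames {Q}
Y: fault, frames {Q,Y}
A: fault, evict Q, frames {Y,A}
Q: fault, evict Y, frames {A,Q}
A: hit
N: fault, evict Q, frames {A,N}
W: fault, evict N, frames {A,W}
N: fault, evict W, frames {A,N}
Page faults: 7.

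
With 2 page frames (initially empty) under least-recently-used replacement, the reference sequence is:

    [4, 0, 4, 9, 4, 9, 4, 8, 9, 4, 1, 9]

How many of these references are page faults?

8

4 -> miss, frames (4)
0 -> miss, frames (4 0)
4 -> hit
9 -> miss, evict 0, frames (4 9)
4 -> hit
9 -> hit
4 -> hit
8 -> miss, evict 9, frames (4 8)
9 -> miss, evict 4, frames (8 9)
4 -> miss, evict 8, frames (9 4)
1 -> miss, evict 9, frames (4 1)
9 -> miss, evict 4, frames (1 9)
Page faults: 8.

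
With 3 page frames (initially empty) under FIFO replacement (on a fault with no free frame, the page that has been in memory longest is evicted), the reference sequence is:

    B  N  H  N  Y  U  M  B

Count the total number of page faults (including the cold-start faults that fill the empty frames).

B → fault, frames (B)
N → fault, frames (B N)
H → fault, frames (B N H)
N → hit
Y → fault, evict B, frames (N H Y)
U → fault, evict N, frames (H Y U)
M → fault, evict H, frames (Y U M)
B → fault, evict Y, frames (U M B)
Page faults: 7.

7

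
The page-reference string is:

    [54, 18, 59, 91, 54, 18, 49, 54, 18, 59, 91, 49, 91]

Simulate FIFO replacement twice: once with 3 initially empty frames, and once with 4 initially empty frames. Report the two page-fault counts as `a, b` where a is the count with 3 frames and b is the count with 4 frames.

9, 10

3 frames: F F F F F F F . . F F . . → 9 faults.
4 frames: F F F F . . F F F F F F . → 10 faults.
10 > 9: adding a frame increased faults — Belady's anomaly.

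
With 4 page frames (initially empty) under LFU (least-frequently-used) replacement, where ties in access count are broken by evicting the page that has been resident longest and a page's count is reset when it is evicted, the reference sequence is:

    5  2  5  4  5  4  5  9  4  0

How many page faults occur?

5: fault, frames {5}
2: fault, frames {5,2}
5: hit
4: fault, frames {5,2,4}
5: hit
4: hit
5: hit
9: fault, frames {5,2,4,9}
4: hit
0: fault, evict 2, frames {5,4,9,0}
Page faults: 5.

5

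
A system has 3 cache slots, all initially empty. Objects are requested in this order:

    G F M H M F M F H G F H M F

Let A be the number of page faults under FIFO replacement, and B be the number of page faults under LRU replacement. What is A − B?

1

Under FIFO: F F F F . . . . . F F . F . → 7 faults.
Under LRU: F F F F . . . . . F . . F . → 6 faults.
A − B = 7 − 6 = 1.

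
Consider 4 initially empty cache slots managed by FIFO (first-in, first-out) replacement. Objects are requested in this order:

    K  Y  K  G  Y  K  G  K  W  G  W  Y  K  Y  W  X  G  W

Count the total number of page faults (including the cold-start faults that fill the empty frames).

K -> miss, frames (K)
Y -> miss, frames (K Y)
K -> hit
G -> miss, frames (K Y G)
Y -> hit
K -> hit
G -> hit
K -> hit
W -> miss, frames (K Y G W)
G -> hit
W -> hit
Y -> hit
K -> hit
Y -> hit
W -> hit
X -> miss, evict K, frames (Y G W X)
G -> hit
W -> hit
Page faults: 5.

5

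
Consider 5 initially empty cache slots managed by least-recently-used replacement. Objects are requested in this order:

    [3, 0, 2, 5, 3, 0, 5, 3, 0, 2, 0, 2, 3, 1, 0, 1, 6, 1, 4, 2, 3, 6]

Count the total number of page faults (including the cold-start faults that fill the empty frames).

3: fault, frames {3}
0: fault, frames {3,0}
2: fault, frames {3,0,2}
5: fault, frames {3,0,2,5}
3: hit
0: hit
5: hit
3: hit
0: hit
2: hit
0: hit
2: hit
3: hit
1: fault, frames {5,0,2,3,1}
0: hit
1: hit
6: fault, evict 5, frames {2,3,0,1,6}
1: hit
4: fault, evict 2, frames {3,0,6,1,4}
2: fault, evict 3, frames {0,6,1,4,2}
3: fault, evict 0, frames {6,1,4,2,3}
6: hit
Page faults: 9.

9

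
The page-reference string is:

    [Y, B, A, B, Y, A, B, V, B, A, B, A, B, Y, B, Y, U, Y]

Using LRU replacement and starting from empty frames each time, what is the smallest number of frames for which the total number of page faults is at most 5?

4

f=1: 18 faults
f=2: 10 faults
f=3: 6 faults
f=4: 5 faults
f=5: 5 faults
Smallest f with faults ≤ 5 is 4.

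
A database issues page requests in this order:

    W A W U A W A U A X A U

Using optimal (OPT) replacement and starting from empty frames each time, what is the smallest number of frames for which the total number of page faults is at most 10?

2

f=1: 12 faults
f=2: 7 faults
f=3: 4 faults
f=4: 4 faults
Smallest f with faults ≤ 10 is 2.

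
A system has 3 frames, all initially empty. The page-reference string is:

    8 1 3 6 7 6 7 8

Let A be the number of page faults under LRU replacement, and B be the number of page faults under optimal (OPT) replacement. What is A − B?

1

Under LRU: F F F F F . . F → 6 faults.
Under OPT: F F F F F . . . → 5 faults.
A − B = 6 − 5 = 1.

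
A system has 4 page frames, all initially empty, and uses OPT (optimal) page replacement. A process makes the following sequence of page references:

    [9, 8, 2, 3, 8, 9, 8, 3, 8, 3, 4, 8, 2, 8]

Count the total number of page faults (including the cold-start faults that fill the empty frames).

5

9 → fault, frames {9}
8 → fault, frames {9,8}
2 → fault, frames {9,8,2}
3 → fault, frames {9,8,2,3}
8 → hit
9 → hit
8 → hit
3 → hit
8 → hit
3 → hit
4 → fault, evict 3, frames {9,8,2,4}
8 → hit
2 → hit
8 → hit
Page faults: 5.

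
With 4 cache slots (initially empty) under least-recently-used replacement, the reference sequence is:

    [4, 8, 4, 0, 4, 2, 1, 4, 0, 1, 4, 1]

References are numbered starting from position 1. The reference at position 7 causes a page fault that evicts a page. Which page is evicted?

8

pos 1: 4: miss, frames [4]
pos 2: 8: miss, frames [4, 8]
pos 3: 4: hit
pos 4: 0: miss, frames [8, 4, 0]
pos 5: 4: hit
pos 6: 2: miss, frames [8, 0, 4, 2]
pos 7: 1: miss, evict 8, frames [0, 4, 2, 1]
At position 7, page 8 is evicted.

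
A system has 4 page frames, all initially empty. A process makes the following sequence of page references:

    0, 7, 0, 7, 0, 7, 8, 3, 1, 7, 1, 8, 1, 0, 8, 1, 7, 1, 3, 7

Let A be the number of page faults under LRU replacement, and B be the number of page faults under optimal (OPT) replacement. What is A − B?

1

Under LRU: F F . . . . F F F . . . . F . . . . F . → 7 faults.
Under OPT: F F . . . . F F F . . . . . . . . . F . → 6 faults.
A − B = 7 − 6 = 1.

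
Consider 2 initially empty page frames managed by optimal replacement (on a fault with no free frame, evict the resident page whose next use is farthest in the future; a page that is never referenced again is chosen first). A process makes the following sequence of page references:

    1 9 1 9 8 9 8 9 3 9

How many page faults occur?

4

1: fault, frames {1}
9: fault, frames {1,9}
1: hit
9: hit
8: fault, evict 1, frames {9,8}
9: hit
8: hit
9: hit
3: fault, evict 8, frames {9,3}
9: hit
Page faults: 4.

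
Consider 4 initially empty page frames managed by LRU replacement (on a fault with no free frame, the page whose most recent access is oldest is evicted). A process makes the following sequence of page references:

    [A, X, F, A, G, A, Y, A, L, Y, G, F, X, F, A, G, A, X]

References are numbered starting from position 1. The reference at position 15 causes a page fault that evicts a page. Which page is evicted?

Y

pos 1: A → fault, frames (A)
pos 2: X → fault, frames (A X)
pos 3: F → fault, frames (A X F)
pos 4: A → hit
pos 5: G → fault, frames (X F A G)
pos 6: A → hit
pos 7: Y → fault, evict X, frames (F G A Y)
pos 8: A → hit
pos 9: L → fault, evict F, frames (G Y A L)
pos 10: Y → hit
pos 11: G → hit
pos 12: F → fault, evict A, frames (L Y G F)
pos 13: X → fault, evict L, frames (Y G F X)
pos 14: F → hit
pos 15: A → fault, evict Y, frames (G X F A)
At position 15, page Y is evicted.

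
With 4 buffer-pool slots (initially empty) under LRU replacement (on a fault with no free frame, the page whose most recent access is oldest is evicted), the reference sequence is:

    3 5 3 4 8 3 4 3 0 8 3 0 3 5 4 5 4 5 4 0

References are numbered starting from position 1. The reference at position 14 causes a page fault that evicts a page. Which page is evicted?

4

pos 1: 3: fault, frames (3)
pos 2: 5: fault, frames (3 5)
pos 3: 3: hit
pos 4: 4: fault, frames (5 3 4)
pos 5: 8: fault, frames (5 3 4 8)
pos 6: 3: hit
pos 7: 4: hit
pos 8: 3: hit
pos 9: 0: fault, evict 5, frames (8 4 3 0)
pos 10: 8: hit
pos 11: 3: hit
pos 12: 0: hit
pos 13: 3: hit
pos 14: 5: fault, evict 4, frames (8 0 3 5)
At position 14, page 4 is evicted.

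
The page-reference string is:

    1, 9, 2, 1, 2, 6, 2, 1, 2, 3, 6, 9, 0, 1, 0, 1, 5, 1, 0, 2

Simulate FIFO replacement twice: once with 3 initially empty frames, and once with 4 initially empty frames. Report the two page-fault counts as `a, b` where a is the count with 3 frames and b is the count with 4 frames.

11, 9

3 frames: F F F . . F . F . F . F F F . . F . . F → 11 faults.
4 frames: F F F . . F . . . F . . F F . . F . . F → 9 faults.
9 < 11: adding a frame reduced faults, as is typical.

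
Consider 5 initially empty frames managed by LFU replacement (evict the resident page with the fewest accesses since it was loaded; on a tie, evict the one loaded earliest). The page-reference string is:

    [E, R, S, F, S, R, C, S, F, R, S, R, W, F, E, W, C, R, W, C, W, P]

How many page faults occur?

9

E -> miss, frames (E)
R -> miss, frames (E R)
S -> miss, frames (E R S)
F -> miss, frames (E R S F)
S -> hit
R -> hit
C -> miss, frames (E R S F C)
S -> hit
F -> hit
R -> hit
S -> hit
R -> hit
W -> miss, evict E, frames (R S F C W)
F -> hit
E -> miss, evict C, frames (R S F W E)
W -> hit
C -> miss, evict E, frames (R S F W C)
R -> hit
W -> hit
C -> hit
W -> hit
P -> miss, evict C, frames (R S F W P)
Page faults: 9.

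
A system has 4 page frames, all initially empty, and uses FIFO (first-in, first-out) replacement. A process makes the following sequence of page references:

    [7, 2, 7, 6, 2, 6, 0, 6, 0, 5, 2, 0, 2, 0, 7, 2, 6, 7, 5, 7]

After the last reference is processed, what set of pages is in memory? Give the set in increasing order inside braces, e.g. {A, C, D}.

7: fault, frames [7]
2: fault, frames [7, 2]
7: hit
6: fault, frames [7, 2, 6]
2: hit
6: hit
0: fault, frames [7, 2, 6, 0]
6: hit
0: hit
5: fault, evict 7, frames [2, 6, 0, 5]
2: hit
0: hit
2: hit
0: hit
7: fault, evict 2, frames [6, 0, 5, 7]
2: fault, evict 6, frames [0, 5, 7, 2]
6: fault, evict 0, frames [5, 7, 2, 6]
7: hit
5: hit
7: hit

{2, 5, 6, 7}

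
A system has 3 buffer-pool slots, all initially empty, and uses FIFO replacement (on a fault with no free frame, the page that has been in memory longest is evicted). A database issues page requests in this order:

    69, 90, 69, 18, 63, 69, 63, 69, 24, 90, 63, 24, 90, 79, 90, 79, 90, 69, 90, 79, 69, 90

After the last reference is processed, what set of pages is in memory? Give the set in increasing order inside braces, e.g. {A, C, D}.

{69, 79, 90}

69: fault, frames [69]
90: fault, frames [69, 90]
69: hit
18: fault, frames [69, 90, 18]
63: fault, evict 69, frames [90, 18, 63]
69: fault, evict 90, frames [18, 63, 69]
63: hit
69: hit
24: fault, evict 18, frames [63, 69, 24]
90: fault, evict 63, frames [69, 24, 90]
63: fault, evict 69, frames [24, 90, 63]
24: hit
90: hit
79: fault, evict 24, frames [90, 63, 79]
90: hit
79: hit
90: hit
69: fault, evict 90, frames [63, 79, 69]
90: fault, evict 63, frames [79, 69, 90]
79: hit
69: hit
90: hit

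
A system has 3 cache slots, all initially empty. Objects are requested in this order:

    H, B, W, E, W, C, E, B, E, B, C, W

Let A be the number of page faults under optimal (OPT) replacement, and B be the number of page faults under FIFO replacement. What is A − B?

Under OPT: F F F F . F . . . . . F → 6 faults.
Under FIFO: F F F F . F . F . . . F → 7 faults.
A − B = 6 − 7 = -1.

-1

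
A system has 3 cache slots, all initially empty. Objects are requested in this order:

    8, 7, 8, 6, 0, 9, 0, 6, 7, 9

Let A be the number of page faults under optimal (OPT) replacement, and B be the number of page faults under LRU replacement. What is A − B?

Under OPT: F F . F F F . . F . → 6 faults.
Under LRU: F F . F F F . . F F → 7 faults.
A − B = 6 − 7 = -1.

-1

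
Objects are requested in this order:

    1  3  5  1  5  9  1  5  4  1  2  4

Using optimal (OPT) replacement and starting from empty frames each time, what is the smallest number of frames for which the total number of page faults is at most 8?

f=1: 12 faults
f=2: 7 faults
f=3: 6 faults
f=4: 6 faults
f=5: 6 faults
f=6: 6 faults
Smallest f with faults ≤ 8 is 2.

2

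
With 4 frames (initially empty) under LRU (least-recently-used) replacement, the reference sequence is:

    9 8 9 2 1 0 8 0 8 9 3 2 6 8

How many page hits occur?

9: miss, frames (9)
8: miss, frames (9 8)
9: hit
2: miss, frames (8 9 2)
1: miss, frames (8 9 2 1)
0: miss, evict 8, frames (9 2 1 0)
8: miss, evict 9, frames (2 1 0 8)
0: hit
8: hit
9: miss, evict 2, frames (1 0 8 9)
3: miss, evict 1, frames (0 8 9 3)
2: miss, evict 0, frames (8 9 3 2)
6: miss, evict 8, frames (9 3 2 6)
8: miss, evict 9, frames (3 2 6 8)
Hits: 3.

3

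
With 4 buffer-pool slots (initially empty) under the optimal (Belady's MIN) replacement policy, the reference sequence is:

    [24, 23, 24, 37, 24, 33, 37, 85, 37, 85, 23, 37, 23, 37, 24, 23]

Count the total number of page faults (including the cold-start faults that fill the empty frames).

24 → miss, frames {24}
23 → miss, frames {24,23}
24 → hit
37 → miss, frames {24,23,37}
24 → hit
33 → miss, frames {24,23,37,33}
37 → hit
85 → miss, evict 33, frames {24,23,37,85}
37 → hit
85 → hit
23 → hit
37 → hit
23 → hit
37 → hit
24 → hit
23 → hit
Page faults: 5.

5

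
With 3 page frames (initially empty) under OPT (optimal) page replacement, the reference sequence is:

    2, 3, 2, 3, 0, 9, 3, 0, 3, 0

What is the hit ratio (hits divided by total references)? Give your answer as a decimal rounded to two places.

0.60

2 → fault, frames {2}
3 → fault, frames {2,3}
2 → hit
3 → hit
0 → fault, frames {2,3,0}
9 → fault, evict 2, frames {3,0,9}
3 → hit
0 → hit
3 → hit
0 → hit
Hits: 6 of 10 references → 6/10 = 0.6000.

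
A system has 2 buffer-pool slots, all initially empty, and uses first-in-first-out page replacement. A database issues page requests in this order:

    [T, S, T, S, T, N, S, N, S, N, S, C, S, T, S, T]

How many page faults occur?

T → miss, frames {T}
S → miss, frames {T,S}
T → hit
S → hit
T → hit
N → miss, evict T, frames {S,N}
S → hit
N → hit
S → hit
N → hit
S → hit
C → miss, evict S, frames {N,C}
S → miss, evict N, frames {C,S}
T → miss, evict C, frames {S,T}
S → hit
T → hit
Page faults: 6.

6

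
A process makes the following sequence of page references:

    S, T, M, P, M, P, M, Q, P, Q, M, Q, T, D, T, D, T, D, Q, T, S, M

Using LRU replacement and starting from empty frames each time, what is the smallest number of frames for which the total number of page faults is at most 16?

f=1: 22 faults
f=2: 13 faults
f=3: 9 faults
f=4: 8 faults
f=5: 7 faults
f=6: 6 faults
Smallest f with faults ≤ 16 is 2.

2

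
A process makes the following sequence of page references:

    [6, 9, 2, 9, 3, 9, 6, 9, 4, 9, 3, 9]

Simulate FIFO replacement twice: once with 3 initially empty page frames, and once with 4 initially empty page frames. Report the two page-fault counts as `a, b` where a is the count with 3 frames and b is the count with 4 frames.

3 frames: F F F . F . F F F . F . → 8 faults.
4 frames: F F F . F . . . F . . . → 5 faults.
5 < 8: adding a frame reduced faults, as is typical.

8, 5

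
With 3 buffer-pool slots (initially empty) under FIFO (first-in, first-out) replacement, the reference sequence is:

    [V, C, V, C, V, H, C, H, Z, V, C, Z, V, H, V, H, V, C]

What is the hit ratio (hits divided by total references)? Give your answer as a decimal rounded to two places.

0.61

V → miss, frames (V)
C → miss, frames (V C)
V → hit
C → hit
V → hit
H → miss, frames (V C H)
C → hit
H → hit
Z → miss, evict V, frames (C H Z)
V → miss, evict C, frames (H Z V)
C → miss, evict H, frames (Z V C)
Z → hit
V → hit
H → miss, evict Z, frames (V C H)
V → hit
H → hit
V → hit
C → hit
Hits: 11 of 18 references → 11/18 = 0.6111.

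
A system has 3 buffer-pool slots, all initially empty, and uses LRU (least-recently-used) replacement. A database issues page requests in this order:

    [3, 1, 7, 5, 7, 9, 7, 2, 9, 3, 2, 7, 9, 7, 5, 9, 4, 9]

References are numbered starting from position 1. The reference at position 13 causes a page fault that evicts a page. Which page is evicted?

3

pos 1: 3 -> miss, frames {3}
pos 2: 1 -> miss, frames {3,1}
pos 3: 7 -> miss, frames {3,1,7}
pos 4: 5 -> miss, evict 3, frames {1,7,5}
pos 5: 7 -> hit
pos 6: 9 -> miss, evict 1, frames {5,7,9}
pos 7: 7 -> hit
pos 8: 2 -> miss, evict 5, frames {9,7,2}
pos 9: 9 -> hit
pos 10: 3 -> miss, evict 7, frames {2,9,3}
pos 11: 2 -> hit
pos 12: 7 -> miss, evict 9, frames {3,2,7}
pos 13: 9 -> miss, evict 3, frames {2,7,9}
At position 13, page 3 is evicted.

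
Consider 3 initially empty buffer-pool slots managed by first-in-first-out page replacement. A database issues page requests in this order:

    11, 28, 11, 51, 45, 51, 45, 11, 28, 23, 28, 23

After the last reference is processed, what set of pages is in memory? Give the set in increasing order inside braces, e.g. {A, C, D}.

11 -> miss, frames (11)
28 -> miss, frames (11 28)
11 -> hit
51 -> miss, frames (11 28 51)
45 -> miss, evict 11, frames (28 51 45)
51 -> hit
45 -> hit
11 -> miss, evict 28, frames (51 45 11)
28 -> miss, evict 51, frames (45 11 28)
23 -> miss, evict 45, frames (11 28 23)
28 -> hit
23 -> hit

{11, 23, 28}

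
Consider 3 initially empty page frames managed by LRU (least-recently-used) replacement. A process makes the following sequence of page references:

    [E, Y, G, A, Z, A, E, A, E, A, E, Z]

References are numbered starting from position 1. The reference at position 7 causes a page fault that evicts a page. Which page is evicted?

pos 1: E → miss, frames (E)
pos 2: Y → miss, frames (E Y)
pos 3: G → miss, frames (E Y G)
pos 4: A → miss, evict E, frames (Y G A)
pos 5: Z → miss, evict Y, frames (G A Z)
pos 6: A → hit
pos 7: E → miss, evict G, frames (Z A E)
At position 7, page G is evicted.

G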